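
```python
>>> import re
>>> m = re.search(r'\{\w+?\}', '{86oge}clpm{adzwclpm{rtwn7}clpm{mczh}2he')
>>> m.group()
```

'{86oge}'

`search` walks the string left to right and returns the first match it finds.
The match spans [0:7] → '{86oge}'.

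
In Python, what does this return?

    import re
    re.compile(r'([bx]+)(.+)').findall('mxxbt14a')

[('xxb', 't14a')]

Multiple groups make `findall` return tuples — one 2-tuple for the one match.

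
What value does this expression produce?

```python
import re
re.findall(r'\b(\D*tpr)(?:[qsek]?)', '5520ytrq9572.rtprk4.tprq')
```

['.rtpr', '.tpr']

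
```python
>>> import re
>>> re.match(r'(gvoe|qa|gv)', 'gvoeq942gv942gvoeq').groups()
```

('gvoe',)

The match spans [0:4] → 'gvoe'.
Captured: group 1 = 'gvoe'.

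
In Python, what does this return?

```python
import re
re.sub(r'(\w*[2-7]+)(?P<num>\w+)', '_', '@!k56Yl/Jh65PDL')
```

'@!_/_'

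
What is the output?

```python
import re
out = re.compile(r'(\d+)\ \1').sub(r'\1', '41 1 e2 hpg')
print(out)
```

A backreference is literal: `\1` must see the identical characters the first group matched.
Matches: at [1:4] → '1 1'.
Each match is replaced using the text its own group 1 captured.

41 e2 hpg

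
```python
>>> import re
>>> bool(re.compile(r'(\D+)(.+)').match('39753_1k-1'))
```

False

With `match`, the pattern is implicitly anchored at the beginning.
Here the string doesn't start with a match, so the call returns None, and `bool(None)` is False.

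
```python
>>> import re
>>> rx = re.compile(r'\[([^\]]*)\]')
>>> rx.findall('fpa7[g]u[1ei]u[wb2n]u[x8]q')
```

['g', '1ei', 'wb2n', 'x8']

Scanning left to right: at [4:7] match '[g]', group 1 = 'g'; at [8:13] match '[1ei]', group 1 = '1ei'; at [14:20] match '[wb2n]', group 1 = 'wb2n'; at [21:25] match '[x8]', group 1 = 'x8'.
`findall` collects group 1 from each match (4 total).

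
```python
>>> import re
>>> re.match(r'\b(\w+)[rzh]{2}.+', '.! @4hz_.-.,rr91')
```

None

With `match`, the pattern is implicitly anchored at the beginning.
Here the pattern fails at index 0, so the call returns None.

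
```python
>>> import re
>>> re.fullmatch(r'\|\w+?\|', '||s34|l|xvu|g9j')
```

None

For `fullmatch`, every character of the input must be accounted for by the pattern.
Here there's no way to consume every character, so the call returns None.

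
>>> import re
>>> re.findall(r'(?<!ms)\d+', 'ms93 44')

['3', '44']

The negative lookahead/lookbehind blocks any match where the forbidden context is present.
Walking the string: at [3:4] → '3'; at [5:7] → '44'.
Since nothing is captured, `findall` lists the 2 matched substrings directly.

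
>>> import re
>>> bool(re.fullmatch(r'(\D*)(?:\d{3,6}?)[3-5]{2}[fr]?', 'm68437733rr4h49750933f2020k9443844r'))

`re.fullmatch` requires the pattern to consume the entire string.
Here there's no way to consume every character, so the call returns None, and `bool(None)` is False.

False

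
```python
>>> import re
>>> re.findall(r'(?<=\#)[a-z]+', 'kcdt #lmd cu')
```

The lookaround is zero-width — it requires the adjacent text to match without consuming it, so the asserted text isn't part of the match.
`findall` yields the raw match text (1 of them) because the pattern has no groups.

['lmd']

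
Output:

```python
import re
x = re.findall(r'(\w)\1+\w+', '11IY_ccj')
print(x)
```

`\1` is not a pattern — it's the concrete string captured by group 1, re-applied verbatim.
Walking the string: at [0:8] match '11IY_ccj', group 1 = '1'.
`findall` collects group 1 from the one match (1 total).

['1']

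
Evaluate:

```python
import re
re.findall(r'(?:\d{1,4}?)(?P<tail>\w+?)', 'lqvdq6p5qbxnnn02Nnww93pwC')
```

This matches 1 to 4 of a digit (lazy) (non-capturing group); then one or more of a word character (lazy) (captured as 'tail').
Lazy quantifiers expand one character at a time until the remainder of the pattern can match.
Matches: at [5:7] match '6p', group 1 = 'p'; at [7:9] match '5q', group 1 = 'q'; at [14:16] match '02', group 1 = '2'; at [20:22] match '93', group 1 = '3'.
With a single group, `findall` returns only what that group captured — 4 items.

['p', 'q', '2', '3']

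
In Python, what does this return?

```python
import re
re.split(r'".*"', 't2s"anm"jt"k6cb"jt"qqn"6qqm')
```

['t2s', '6qqm']

Each match becomes a cut point; 2 segments remain.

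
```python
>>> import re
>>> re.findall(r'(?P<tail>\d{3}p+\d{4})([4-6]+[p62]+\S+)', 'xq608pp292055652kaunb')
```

The pattern matches exactly 3 of a digit, then one or more of the literal 'p', then exactly 4 of a digit (captured as 'tail'); then one or more of a character in [4-6], then one or more of one of [p62], then one or more of a non-whitespace character (captured).
Walking the string: at [2:21] match '608pp292055652kaunb', groups = ('608pp2920', '55652kaunb').
2 groups means the one result is a tuple of 2 captured strings — 1 here.

[('608pp2920', '55652kaunb')]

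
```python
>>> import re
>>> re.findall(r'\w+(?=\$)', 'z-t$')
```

['t']

The positive lookaround only admits positions where the adjacent text matches; those characters stay outside the span.
Matches: at [2:3] → 't'.
With no groups in the pattern, `findall` gives back each whole match — 1 here.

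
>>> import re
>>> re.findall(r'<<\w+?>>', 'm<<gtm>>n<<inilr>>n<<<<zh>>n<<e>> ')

['<<gtm>>', '<<inilr>>', '<<zh>>', '<<e>>']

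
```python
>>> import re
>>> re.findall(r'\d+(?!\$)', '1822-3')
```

['1822', '3']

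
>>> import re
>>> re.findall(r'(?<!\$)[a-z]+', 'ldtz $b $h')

Because the assertion is negative and zero-width, positions next to the forbidden text are skipped.
No capturing groups, so `findall` returns the 1 full match string.

['ldtz']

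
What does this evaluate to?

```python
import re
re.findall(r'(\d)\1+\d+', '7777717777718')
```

`\1` is not a pattern — it's the concrete string captured by group 1, re-applied verbatim.
Scanning left to right: at [0:13] match '7777717777718', group 1 = '7'.
With a single group, `findall` returns only what that group captured — 1 item.

['7']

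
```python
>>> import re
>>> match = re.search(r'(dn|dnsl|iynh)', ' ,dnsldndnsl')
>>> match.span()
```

(2, 4)

`|` is ordered: at each position the engine commits to the first alternative that works.
`re.search` tries every starting position until one works.
The match spans [2:4] → 'dn'.
Captured: group 1 = 'dn'.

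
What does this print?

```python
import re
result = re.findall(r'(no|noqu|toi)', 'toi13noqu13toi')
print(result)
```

['toi', 'no', 'toi']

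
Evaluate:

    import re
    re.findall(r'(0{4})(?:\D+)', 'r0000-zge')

['0000']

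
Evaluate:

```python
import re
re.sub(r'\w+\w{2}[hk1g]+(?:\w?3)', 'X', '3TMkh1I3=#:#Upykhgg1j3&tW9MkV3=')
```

'X=#:#X&X='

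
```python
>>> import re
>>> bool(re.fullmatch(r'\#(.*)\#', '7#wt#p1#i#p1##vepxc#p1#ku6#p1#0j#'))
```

`re.fullmatch` requires the pattern to consume the entire string.
Here there's no way to consume every character, so the call returns None, and `bool(None)` is False.

False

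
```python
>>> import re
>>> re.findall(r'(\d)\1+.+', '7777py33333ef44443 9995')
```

['7']

After group 1 captures some text, `\1` only succeeds where that same text appears again.
Walking the string: at [0:23] match '7777py33333ef44443 9995', group 1 = '7'.
`findall` collects group 1 from the one match (1 total).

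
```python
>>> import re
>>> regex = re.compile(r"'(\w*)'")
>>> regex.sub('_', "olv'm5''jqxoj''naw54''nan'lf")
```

'olv____lf'

`sub` substitutes '_' at each match site.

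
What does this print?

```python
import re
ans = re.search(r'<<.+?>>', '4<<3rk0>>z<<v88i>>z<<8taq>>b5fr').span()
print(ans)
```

(1, 9)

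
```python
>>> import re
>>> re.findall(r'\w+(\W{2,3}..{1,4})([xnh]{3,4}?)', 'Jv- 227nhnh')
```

[('- 227n', 'hnh')]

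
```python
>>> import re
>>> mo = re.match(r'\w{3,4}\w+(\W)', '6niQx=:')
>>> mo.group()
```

The pattern matches 3 to 4 of a word character, then one or more of a word character; then a non-word character (captured).
With `match`, the pattern is implicitly anchored at the beginning.
The match spans [0:6] → '6niQx='.
Captured: group 1 = '='.

'6niQx='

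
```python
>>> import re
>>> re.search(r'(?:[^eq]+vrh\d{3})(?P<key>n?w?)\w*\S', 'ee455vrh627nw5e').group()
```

'455vrh627nw5e'

The match spans [2:15] → '455vrh627nw5e'.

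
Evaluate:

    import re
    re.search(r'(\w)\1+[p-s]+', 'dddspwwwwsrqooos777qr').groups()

After group 1 captures some text, `\1` only succeeds where that same text appears again.
`re.search` scans for the first position where the pattern succeeds.
The match spans [0:5] → 'dddsp'.
Captured: group 1 = 'd'.

('d',)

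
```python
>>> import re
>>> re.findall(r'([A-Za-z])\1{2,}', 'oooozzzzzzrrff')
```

['o', 'z']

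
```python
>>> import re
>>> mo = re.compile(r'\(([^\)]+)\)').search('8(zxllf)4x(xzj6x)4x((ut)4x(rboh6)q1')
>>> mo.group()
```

The match spans [1:8] → '(zxllf)'.

'(zxllf)'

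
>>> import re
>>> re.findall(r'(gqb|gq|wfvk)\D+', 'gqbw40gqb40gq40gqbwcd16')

['gqb', 'gq', 'gqb']

Alternation tries branches left to right and keeps the first one that lets the overall match succeed at that position.
Because there's exactly one group, `findall` drops the full match and keeps group 1 from each hit.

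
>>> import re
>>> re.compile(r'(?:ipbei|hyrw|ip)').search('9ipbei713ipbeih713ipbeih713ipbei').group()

Branches in `(...|...)` are attempted left-to-right; the first branch that allows the whole pattern to succeed is taken.
Unlike `match`, `search` isn't anchored — it looks for the pattern anywhere in the string.
The match spans [1:6] → 'ipbei'.

'ipbei'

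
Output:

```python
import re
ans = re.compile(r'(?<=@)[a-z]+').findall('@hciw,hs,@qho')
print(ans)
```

['hciw', 'qho']

The positive lookaround only admits positions where the adjacent text matches; those characters stay outside the span.
Scanning left to right: at [1:5] → 'hciw'; at [10:13] → 'qho'.
Since nothing is captured, `findall` lists the 2 matched substrings directly.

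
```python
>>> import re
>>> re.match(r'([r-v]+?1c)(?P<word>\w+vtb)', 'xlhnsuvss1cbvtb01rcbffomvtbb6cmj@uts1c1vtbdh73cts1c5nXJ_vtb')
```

None

This matches one or more of a character in [r-v] (lazy), then the literal '1c' (captured); then one or more of a word character, then the literal 'vtb' (captured as 'word').
With `match`, the pattern is implicitly anchored at the beginning.
Here the pattern fails at index 0, so the call returns None.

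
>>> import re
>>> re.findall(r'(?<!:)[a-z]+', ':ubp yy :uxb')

Because the assertion is negative and zero-width, positions next to the forbidden text are skipped.
Scanning left to right: at [2:4] → 'bp'; at [5:7] → 'yy'; at [10:12] → 'xb'.
Since nothing is captured, `findall` lists the 3 matched substrings directly.

['bp', 'yy', 'xb']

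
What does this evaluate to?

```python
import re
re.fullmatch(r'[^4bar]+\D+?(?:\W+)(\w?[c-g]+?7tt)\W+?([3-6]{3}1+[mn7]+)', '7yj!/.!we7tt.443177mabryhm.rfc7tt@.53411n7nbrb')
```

This matches one or more of any character except [4bar], then one or more of a non-digit (lazy); then one or more of a non-word character (non-capturing group); then optionally a word character, then one or more of a character in [c-g] (lazy), then the literal '7tt' (captured); then one or more of a non-word character (lazy); then exactly 3 of a character in [3-6], then one or more of a literal '1', then one or more of one of [mn7] (captured).
`re.fullmatch` requires the pattern to consume the entire string.
Here there's no way to consume every character, so the call returns None.

None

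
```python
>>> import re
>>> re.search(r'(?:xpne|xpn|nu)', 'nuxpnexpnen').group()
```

'nu'

Unlike `match`, `search` isn't anchored — it looks for the pattern anywhere in the string.
The match spans [0:2] → 'nu'.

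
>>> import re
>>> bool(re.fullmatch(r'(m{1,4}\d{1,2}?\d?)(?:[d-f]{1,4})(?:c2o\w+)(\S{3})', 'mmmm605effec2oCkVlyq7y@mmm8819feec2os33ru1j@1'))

False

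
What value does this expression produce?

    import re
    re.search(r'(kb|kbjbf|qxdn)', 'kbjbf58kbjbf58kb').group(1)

'kb'

The match spans [0:2] → 'kb'.
Captured: group 1 = 'kb'.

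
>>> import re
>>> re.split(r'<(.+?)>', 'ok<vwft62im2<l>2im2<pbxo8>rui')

['ok', 'vwft62im2<l', '2im2', 'pbxo8', 'rui']

Matches to split on: at [2:15] → '<vwft62im2<l>'; at [19:26] → '<pbxo8>'.
With a capturing group present, the delimiter's captured portion is kept in the result list.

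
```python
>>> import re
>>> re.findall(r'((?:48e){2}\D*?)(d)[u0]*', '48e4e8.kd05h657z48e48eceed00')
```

The pattern matches the literal '48e' repeated 2 times, then zero or more of a non-digit (lazy) (captured); then a literal 'd' (captured); then zero or more of one of [u0].
Walking the string: at [16:28] match '48e48eceed00', groups = ('48e48ecee', 'd').
Multiple groups make `findall` return tuples — one 2-tuple for the one match.

[('48e48ecee', 'd')]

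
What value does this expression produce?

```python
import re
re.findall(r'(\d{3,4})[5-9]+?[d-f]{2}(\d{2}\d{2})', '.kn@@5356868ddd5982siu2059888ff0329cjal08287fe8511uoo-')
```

[('2059', '0329'), ('0828', '8511')]

The pattern matches 3 to 4 of a digit (captured); then one or more of a character in [5-9] (lazy); then exactly 2 of a character in [d-f]; then exactly 2 of a digit, then exactly 2 of a digit (captured).
Scanning left to right: at [22:35] match '2059888ff0329', groups = ('2059', '0329'); at [39:50] match '08287fe8511', groups = ('0828', '8511').
Multiple groups make `findall` return tuples — one 2-tuple for each match.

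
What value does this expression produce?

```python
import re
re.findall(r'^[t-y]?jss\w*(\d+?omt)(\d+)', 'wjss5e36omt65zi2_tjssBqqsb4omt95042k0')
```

[('4omt', '95042')]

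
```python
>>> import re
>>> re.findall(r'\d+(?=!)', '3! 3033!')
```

['3', '3033']

Because the assertion is zero-width, the text it checks is not consumed and won't appear in the result.
No capturing groups, so `findall` returns the 2 full match strings.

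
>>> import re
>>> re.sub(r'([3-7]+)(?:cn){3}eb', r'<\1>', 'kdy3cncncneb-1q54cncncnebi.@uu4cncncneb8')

'kdy<3>-1q<54>i.@uu<4>8'

The pattern matches one or more of a character in [3-7] (captured); then the literal 'cn' repeated 3 times, then the literal 'eb'.
The replacement refers to a captured group, so each match is rewritten using its own captured text.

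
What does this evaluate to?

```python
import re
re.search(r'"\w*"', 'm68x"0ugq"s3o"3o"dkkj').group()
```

'"0ugq"'

`search` walks the string left to right and returns the first match it finds.
The match spans [4:10] → '"0ugq"'.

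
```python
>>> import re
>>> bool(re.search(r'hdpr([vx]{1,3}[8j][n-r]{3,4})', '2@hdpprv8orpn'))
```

False

The pattern matches a literal 'h', then the literal 'dpr'; then 1 to 3 of one of [vx], then one of [8j], then 3 to 4 of a character in [n-r] (captured).
Here nothing in the string fits, so the call returns None, and `bool(None)` is False.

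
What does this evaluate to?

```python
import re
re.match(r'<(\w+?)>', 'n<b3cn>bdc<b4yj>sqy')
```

None

`re.match` only tries the pattern at the start of the string.
Here position 0 doesn't satisfy it, so the call returns None.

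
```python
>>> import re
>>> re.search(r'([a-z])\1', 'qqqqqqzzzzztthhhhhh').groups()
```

('q',)

The match spans [0:2] → 'qq'.
Captured: group 1 = 'q'.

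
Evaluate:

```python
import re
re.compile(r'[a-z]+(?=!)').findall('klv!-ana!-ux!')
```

['klv', 'ana', 'ux']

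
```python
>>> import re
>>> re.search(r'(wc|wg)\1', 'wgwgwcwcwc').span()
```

(0, 4)

A backreference is literal: `\1` must see the identical characters the first group matched.
The match spans [0:4] → 'wgwg'.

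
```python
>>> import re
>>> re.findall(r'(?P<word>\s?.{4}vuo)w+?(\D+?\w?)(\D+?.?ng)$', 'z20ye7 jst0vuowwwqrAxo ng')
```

[(' jst0vuo', 'ww', 'qrAxo ng')]

A `+?`/`*?`/`{m,n}?` starts at its minimum and grows only as far as needed for what follows to match.
With 3 capturing groups, `findall` returns a 3-tuple per match.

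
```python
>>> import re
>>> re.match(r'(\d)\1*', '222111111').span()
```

(0, 3)

`\1` is not a pattern — it's the concrete string captured by group 1, re-applied verbatim.
With `match`, the pattern is implicitly anchored at the beginning.
The match spans [0:3] → '222'.
Captured: group 1 = '2'.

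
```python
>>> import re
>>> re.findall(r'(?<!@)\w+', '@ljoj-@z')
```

['joj']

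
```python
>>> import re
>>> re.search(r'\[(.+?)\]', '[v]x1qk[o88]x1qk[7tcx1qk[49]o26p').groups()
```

('v',)

The match spans [0:3] → '[v]'.
Captured: group 1 = 'v'.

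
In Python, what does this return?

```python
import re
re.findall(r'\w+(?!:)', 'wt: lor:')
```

['w', 'lo']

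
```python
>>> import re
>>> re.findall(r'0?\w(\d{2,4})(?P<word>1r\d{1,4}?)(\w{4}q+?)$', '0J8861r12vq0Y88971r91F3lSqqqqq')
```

This matches optionally a literal '0', then a word character; then 2 to 4 of a digit (captured); then the literal '1r', then 1 to 4 of a digit (lazy) (captured as 'word'); then exactly 4 of a word character, then one or more of a literal 'q' (lazy) (captured); then anchored at the end.
Walking the string: at [11:30] match '0Y88971r91F3lSqqqqq', groups = ('8897', '1r91', 'F3lSqqqqq').
With 3 capturing groups, `findall` returns a 3-tuple per match.

[('8897', '1r91', 'F3lSqqqqq')]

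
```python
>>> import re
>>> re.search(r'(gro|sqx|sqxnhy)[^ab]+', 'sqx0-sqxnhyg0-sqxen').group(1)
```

`re.search` tries every starting position until one works.
The match spans [0:19] → 'sqx0-sqxnhyg0-sqxen'.
Captured: group 1 = 'sqx'.

'sqx'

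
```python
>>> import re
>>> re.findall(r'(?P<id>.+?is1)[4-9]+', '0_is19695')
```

['0_is1']

Pattern: one or more of any character (lazy), then the literal 'is1' (captured as 'id'); then one or more of a character in [4-9].
Scanning left to right: at [0:9] match '0_is19695', group 1 = '0_is1'.
With a single group, `findall` returns only what that group captured — 1 item.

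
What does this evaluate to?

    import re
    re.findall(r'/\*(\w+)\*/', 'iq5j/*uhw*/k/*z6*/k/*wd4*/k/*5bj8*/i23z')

['uhw', 'z6', 'wd4', '5bj8']

Matches: at [4:11] match '/*uhw*/', group 1 = 'uhw'; at [12:18] match '/*z6*/', group 1 = 'z6'; at [19:26] match '/*wd4*/', group 1 = 'wd4'; at [27:35] match '/*5bj8*/', group 1 = '5bj8'.
One capturing group, so `findall` returns just the captured substring from each match — 4 in all.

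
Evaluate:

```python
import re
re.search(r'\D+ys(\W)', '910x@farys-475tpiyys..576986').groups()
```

The pattern matches one or more of a non-digit, then the literal 'ys'; then a non-word character (captured).
`search` walks the string left to right and returns the first match it finds.
The match spans [3:11] → 'x@farys-'.
Captured: group 1 = '-'.

('-',)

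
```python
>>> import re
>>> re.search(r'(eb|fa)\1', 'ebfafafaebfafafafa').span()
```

(2, 6)

A backreference is literal: `\1` must see the identical characters the first group matched.
The match spans [2:6] → 'fafa'.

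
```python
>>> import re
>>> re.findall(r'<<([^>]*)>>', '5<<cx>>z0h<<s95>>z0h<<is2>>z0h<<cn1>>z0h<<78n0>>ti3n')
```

['cx', 's95', 'is2', 'cn1', '78n0']

Matches: at [1:7] match '<<cx>>', group 1 = 'cx'; at [10:17] match '<<s95>>', group 1 = 's95'; at [20:27] match '<<is2>>', group 1 = 'is2'; at [30:37] match '<<cn1>>', group 1 = 'cn1'; at [40:48] match '<<78n0>>', group 1 = '78n0'.
One capturing group, so `findall` returns just the captured substring from each match — 5 in all.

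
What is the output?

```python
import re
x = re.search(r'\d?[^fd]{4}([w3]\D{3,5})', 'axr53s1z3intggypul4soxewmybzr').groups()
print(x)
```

The match spans [3:14] → '53s1z3intgg'.
Captured: group 1 = '3intgg'.

('3intgg',)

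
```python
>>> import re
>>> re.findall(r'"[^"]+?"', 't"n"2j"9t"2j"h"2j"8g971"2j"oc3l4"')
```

['"n"', '"9t"', '"h"', '"8g971"', '"oc3l4"']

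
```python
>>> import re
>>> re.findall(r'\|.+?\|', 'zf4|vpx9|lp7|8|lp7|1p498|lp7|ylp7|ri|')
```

['|vpx9|', '|8|', '|1p498|', '|ylp7|']

With the lazy modifier that quantifier settles for the fewest repetitions that let the rest of the pattern succeed (the atoms after it are unaffected and can still be greedy).
Scanning left to right: at [3:9] → '|vpx9|'; at [12:15] → '|8|'; at [18:25] → '|1p498|'; at [28:34] → '|ylp7|'.
`findall` yields the raw match text (4 of them) because the pattern has no groups.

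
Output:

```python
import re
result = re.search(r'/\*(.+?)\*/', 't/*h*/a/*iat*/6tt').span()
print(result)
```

A non-greedy quantifier consumes as few characters as it can — just enough that the remainder of the pattern still matches from where it stops; whatever follows it matches normally.
The match spans [1:6] → '/*h*/'.

(1, 6)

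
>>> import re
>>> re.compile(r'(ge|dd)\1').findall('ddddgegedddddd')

['dd', 'ge', 'dd']

`\1` is not a pattern — it's the concrete string captured by group 1, re-applied verbatim.
Walking the string: at [0:4] match 'dddd', group 1 = 'dd'; at [4:8] match 'gege', group 1 = 'ge'; at [8:12] match 'dddd', group 1 = 'dd'.
Because there's exactly one group, `findall` drops the full match and keeps group 1 from each hit.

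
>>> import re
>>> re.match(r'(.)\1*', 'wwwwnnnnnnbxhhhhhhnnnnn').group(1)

A backreference is literal: `\1` must see the identical characters the first group matched.
`re.match` won't scan ahead — the pattern has to work from the very first character.
The match spans [0:4] → 'wwww'.
Captured: group 1 = 'w'.

'w'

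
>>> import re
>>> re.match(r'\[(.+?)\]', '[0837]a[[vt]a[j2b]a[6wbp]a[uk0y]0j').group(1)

'0837'

With the lazy modifier that quantifier settles for the fewest repetitions that let the rest of the pattern succeed (the atoms after it are unaffected and can still be greedy).
`re.match` only tries the pattern at the start of the string.
The match spans [0:6] → '[0837]'.
Captured: group 1 = '0837'.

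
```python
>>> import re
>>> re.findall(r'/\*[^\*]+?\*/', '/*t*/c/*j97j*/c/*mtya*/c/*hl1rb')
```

`findall` yields the raw match text (3 of them) because the pattern has no groups.

['/*t*/', '/*j97j*/', '/*mtya*/']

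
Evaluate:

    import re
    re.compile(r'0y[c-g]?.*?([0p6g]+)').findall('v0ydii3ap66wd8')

['p66']

This matches the literal '0y', then optionally a character in [c-g], then zero or more of any character (lazy); then one or more of one of [0p6g] (captured).
With the lazy modifier that quantifier settles for the fewest repetitions that let the rest of the pattern succeed (the atoms after it are unaffected and can still be greedy).
Scanning left to right: at [1:11] match '0ydii3ap66', group 1 = 'p66'.
With a single group, `findall` returns only what that group captured — 1 item.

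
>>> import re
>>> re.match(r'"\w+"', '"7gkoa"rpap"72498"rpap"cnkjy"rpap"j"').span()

(0, 7)

`re.match` won't scan ahead — the pattern has to work from the very first character.
The match spans [0:7] → '"7gkoa"'.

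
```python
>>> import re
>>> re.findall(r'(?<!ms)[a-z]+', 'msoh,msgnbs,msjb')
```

['msoh', 'msgnbs', 'msjb']

`(?!…)`/`(?<!…)` only lets a position through if the neighbouring text does NOT match; no characters are consumed.
`findall` yields the raw match text (3 of them) because the pattern has no groups.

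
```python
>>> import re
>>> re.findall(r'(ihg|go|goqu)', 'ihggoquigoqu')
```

['ihg', 'go', 'go']

`|` is ordered: at each position the engine commits to the first alternative that works.
With a single group, `findall` returns only what that group captured — 3 items.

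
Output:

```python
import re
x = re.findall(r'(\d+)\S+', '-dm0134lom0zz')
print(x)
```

['0134']

This matches one or more of a digit (captured); then one or more of a non-whitespace character.
Matches: at [3:13] match '0134lom0zz', group 1 = '0134'.
With a single group, `findall` returns only what that group captured — 1 item.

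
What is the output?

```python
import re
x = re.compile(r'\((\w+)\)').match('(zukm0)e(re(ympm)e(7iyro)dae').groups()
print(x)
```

The match spans [0:7] → '(zukm0)'.
Captured: group 1 = 'zukm0'.

('zukm0',)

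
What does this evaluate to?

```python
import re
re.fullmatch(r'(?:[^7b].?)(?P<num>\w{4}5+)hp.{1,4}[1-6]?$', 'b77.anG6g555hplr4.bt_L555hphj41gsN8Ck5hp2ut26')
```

None

This matches any character except [7b], then optionally any character (non-capturing group); then exactly 4 of a word character, then one or more of the literal '5' (captured as 'num'); then the literal 'hp', then 1 to 4 of any character, then optionally a character in [1-6]; then anchored at the end.
`re.fullmatch` requires the pattern to consume the entire string.
Here the pattern can't cover the whole string, so the call returns None.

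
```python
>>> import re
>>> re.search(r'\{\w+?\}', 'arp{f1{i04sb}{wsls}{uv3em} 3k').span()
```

`re.search` tries every starting position until one works.
The match spans [6:13] → '{i04sb}'.

(6, 13)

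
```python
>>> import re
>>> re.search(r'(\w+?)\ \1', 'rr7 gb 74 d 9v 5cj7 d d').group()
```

'd d'

The backreference `\1` re-matches whatever the first group consumed, character for character.
`search` walks the string left to right and returns the first match it finds.
The match spans [20:23] → 'd d'.
Captured: group 1 = 'd'.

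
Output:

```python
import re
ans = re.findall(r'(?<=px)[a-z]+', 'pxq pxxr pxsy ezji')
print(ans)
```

Because the assertion is zero-width, the text it checks is not consumed and won't appear in the result.
With no groups in the pattern, `findall` gives back each whole match — 3 here.

['q', 'xr', 'sy']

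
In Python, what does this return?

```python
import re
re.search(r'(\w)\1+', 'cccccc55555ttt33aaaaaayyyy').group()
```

The backreference `\1` re-matches whatever the first group consumed, character for character.
The match spans [0:6] → 'cccccc'.

'cccccc'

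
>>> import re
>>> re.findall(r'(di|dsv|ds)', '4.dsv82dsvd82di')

['dsv', 'dsv', 'di']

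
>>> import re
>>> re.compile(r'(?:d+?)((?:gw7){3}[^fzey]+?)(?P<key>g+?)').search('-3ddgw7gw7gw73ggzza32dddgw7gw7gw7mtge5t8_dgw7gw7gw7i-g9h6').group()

Pattern: one or more of a literal 'd' (lazy) (non-capturing group); then the literal 'gw7' repeated 3 times, then one or more of any character except [fzey] (lazy) (captured); then one or more of a literal 'g' (lazy) (captured as 'key').
Because the quantifier is non-greedy, it stops expanding at the earliest point where the rest of the pattern can succeed.
Unlike `match`, `search` isn't anchored — it looks for the pattern anywhere in the string.
The match spans [2:15] → 'ddgw7gw7gw73g'.
Captured: group 1 = 'gw7gw7gw73', group 2 = 'g'.

'ddgw7gw7gw73g'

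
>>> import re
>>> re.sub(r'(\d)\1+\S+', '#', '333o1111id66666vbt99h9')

`\1` is not a pattern — it's the concrete string captured by group 1, re-applied verbatim.
Each match is replaced by '#'.

'#'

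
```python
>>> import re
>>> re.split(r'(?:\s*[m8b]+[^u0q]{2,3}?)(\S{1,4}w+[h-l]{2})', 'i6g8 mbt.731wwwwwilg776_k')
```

['i6g8', '731wwwwwil', 'g776_k']

This matches zero or more of whitespace, then one or more of one of [m8b], then 2 to 3 of any character except [u0q] (lazy) (non-capturing group); then 1 to 4 of a non-whitespace character, then one or more of a literal 'w', then exactly 2 of a character in [h-l] (captured).
A `+?`/`*?`/`{m,n}?` starts at its minimum and grows only as far as needed for what follows to match.
Matches to split on: at [4:19] → ' mbt.731wwwwwil'.
Because the pattern has a capturing group, `split` also inserts each captured text between the pieces.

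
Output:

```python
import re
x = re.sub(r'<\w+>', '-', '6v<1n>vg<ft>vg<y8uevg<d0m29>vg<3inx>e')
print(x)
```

6v-vg-vg<y8uevg-vg-e

Matches: at [2:6] → '<1n>'; at [8:12] → '<ft>'; at [21:28] → '<d0m29>'; at [30:36] → '<3inx>'.
Each match is replaced by '-'.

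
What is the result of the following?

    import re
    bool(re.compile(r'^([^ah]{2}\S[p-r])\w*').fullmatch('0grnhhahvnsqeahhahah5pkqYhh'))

Pattern: anchored at the start of the string; then exactly 2 of any character except [ah], then a non-whitespace character, then a character in [p-r] (captured); then zero or more of a word character.
`fullmatch` succeeds only if the pattern covers the string from start to end.
Here the string isn't matched end-to-end, so the call returns None, and `bool(None)` is False.

False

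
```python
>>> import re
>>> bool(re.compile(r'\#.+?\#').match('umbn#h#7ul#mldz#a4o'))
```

False

`match` is anchored at position 0; if the pattern doesn't fit there, it returns None.
Here the pattern fails at index 0, so the call returns None, and `bool(None)` is False.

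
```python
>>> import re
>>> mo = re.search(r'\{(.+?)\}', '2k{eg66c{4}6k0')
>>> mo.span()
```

(2, 11)

The match spans [2:11] → '{eg66c{4}'.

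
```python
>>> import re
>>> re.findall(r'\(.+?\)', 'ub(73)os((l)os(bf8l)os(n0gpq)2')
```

['(73)', '((l)', '(bf8l)', '(n0gpq)']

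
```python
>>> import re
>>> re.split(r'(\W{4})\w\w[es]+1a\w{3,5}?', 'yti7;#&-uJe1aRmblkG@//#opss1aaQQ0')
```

A non-greedy quantifier consumes as few characters as it can — just enough that the remainder of the pattern still matches from where it stops; whatever follows it matches normally.
The group in the pattern means `split` returns the separators' captures alongside the pieces.

['yti7', ';#&-', 'lkG', '@//#', '0']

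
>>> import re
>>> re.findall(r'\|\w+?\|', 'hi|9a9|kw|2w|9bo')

Since nothing is captured, `findall` lists the 2 matched substrings directly.

['|9a9|', '|2w|']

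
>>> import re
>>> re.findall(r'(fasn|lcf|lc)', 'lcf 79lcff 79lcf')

Alternation isn't longest-match — the leftmost alternative that fits at this position is chosen.
Walking the string: at [0:3] match 'lcf', group 1 = 'lcf'; at [6:9] match 'lcf', group 1 = 'lcf'; at [13:16] match 'lcf', group 1 = 'lcf'.
Because there's exactly one group, `findall` drops the full match and keeps group 1 from each hit.

['lcf', 'lcf', 'lcf']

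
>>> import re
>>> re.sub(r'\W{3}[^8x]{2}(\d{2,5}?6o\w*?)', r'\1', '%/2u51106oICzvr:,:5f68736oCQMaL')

Pattern: exactly 3 of a non-word character, then exactly 2 of any character except [8x]; then 2 to 5 of a digit (lazy), then the literal '6o', then zero or more of a word character (lazy) (captured).
Matches: at [15:26] → ':,:5f68736o'.
`\1` in the replacement pulls in group 1's text for each match.

'%/2u51106oICzvr68736oCQMaL'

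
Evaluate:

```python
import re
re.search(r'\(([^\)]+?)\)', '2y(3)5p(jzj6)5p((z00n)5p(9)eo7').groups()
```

('3',)

Unlike `match`, `search` isn't anchored — it looks for the pattern anywhere in the string.
The match spans [2:5] → '(3)'.
Captured: group 1 = '3'.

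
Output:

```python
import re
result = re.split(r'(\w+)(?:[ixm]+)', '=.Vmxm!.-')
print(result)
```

['=.', 'Vmx', '!.-']

This matches one or more of a word character (captured); then one or more of one of [ixm] (non-capturing group).
Matches to split on: at [2:6] → 'Vmxm'.
With a capturing group present, the delimiter's captured portion is kept in the result list.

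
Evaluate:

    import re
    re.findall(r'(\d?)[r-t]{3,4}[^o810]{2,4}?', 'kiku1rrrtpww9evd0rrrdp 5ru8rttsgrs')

['1', '0', '8']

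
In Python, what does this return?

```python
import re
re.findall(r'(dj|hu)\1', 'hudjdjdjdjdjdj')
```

['dj', 'dj', 'dj']

A backreference is literal: `\1` must see the identical characters the first group matched.
One capturing group, so `findall` returns just the captured substring from each match — 3 in all.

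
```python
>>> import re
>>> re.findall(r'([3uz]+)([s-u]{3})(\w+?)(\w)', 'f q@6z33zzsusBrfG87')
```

[('z33zz', 'sus', 'B', 'r')]

Pattern: one or more of one of [3uz] (captured); then exactly 3 of a character in [s-u] (captured); then one or more of a word character (lazy) (captured); then a word character (captured).
Walking the string: at [5:15] match 'z33zzsusBr', groups = ('z33zz', 'sus', 'B', 'r').
Multiple groups make `findall` return tuples — one 4-tuple for the one match.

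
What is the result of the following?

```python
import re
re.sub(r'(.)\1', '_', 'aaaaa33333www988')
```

'__a__3_w9_'

After group 1 captures some text, `\1` only succeeds where that same text appears again.
Matches: at [0:2] → 'aa'; at [2:4] → 'aa'; at [5:7] → '33'; at [7:9] → '33'; at [10:12] → 'ww'; ….
`sub` substitutes '_' at each match site.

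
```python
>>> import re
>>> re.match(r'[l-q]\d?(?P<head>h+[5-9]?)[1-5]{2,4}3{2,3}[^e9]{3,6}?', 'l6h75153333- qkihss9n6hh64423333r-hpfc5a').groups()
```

('h7',)

The match spans [0:14] → 'l6h75153333- q'.
Captured: group 1 = 'h7'.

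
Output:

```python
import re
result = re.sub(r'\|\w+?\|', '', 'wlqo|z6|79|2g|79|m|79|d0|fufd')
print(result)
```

Matches: at [4:8] → '|z6|'; at [10:14] → '|2g|'; at [16:19] → '|m|'; at [21:25] → '|d0|'.
Every occurrence is swapped for ''.

wlqo797979fufd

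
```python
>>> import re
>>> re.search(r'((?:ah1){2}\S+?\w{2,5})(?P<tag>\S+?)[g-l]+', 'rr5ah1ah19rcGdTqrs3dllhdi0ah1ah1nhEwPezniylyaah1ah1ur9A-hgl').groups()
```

('ah1ah19rcGdT', 'qrs3d')

Pattern: the literal 'ah1' repeated 2 times, then one or more of a non-whitespace character (lazy), then 2 to 5 of a word character (captured); then one or more of a non-whitespace character (lazy) (captured as 'tag'); then one or more of a character in [g-l].
Unlike `match`, `search` isn't anchored — it looks for the pattern anywhere in the string.
The match spans [3:23] → 'ah1ah19rcGdTqrs3dllh'.
Captured: group 1 = 'ah1ah19rcGdT', group 2 = 'qrs3d'.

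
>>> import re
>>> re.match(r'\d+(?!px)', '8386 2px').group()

'8386'

Because the assertion is negative and zero-width, positions next to the forbidden text are skipped.
`match` is anchored at position 0; if the pattern doesn't fit there, it returns None.
The match spans [0:4] → '8386'.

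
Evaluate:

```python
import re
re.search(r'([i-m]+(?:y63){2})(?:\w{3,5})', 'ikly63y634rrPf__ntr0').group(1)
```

'ikly63y63'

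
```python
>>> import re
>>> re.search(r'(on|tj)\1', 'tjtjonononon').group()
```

A backreference is literal: `\1` must see the identical characters the first group matched.
The match spans [0:4] → 'tjtj'.

'tjtj'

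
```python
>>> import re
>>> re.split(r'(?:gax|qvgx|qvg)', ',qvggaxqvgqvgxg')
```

[',', '', '', '', 'g']

Branches in `(...|...)` are attempted left-to-right; the first branch that allows the whole pattern to succeed is taken.
The string is cut at each match, leaving 5 pieces.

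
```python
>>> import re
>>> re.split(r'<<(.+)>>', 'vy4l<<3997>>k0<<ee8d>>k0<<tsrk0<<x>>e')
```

Matches to split on: at [4:36] → '<<3997>>k0<<ee8d>>k0<<tsrk0<<x>>'.
Because the pattern has a capturing group, `split` also inserts each captured text between the pieces.

['vy4l', '3997>>k0<<ee8d>>k0<<tsrk0<<x', 'e']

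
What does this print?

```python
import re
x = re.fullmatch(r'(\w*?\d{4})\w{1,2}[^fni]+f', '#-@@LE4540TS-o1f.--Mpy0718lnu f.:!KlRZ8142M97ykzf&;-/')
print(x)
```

None

`re.fullmatch` is like wrapping the pattern in `^…$` (in single-line mode).
Here the string isn't matched end-to-end, so the call returns None.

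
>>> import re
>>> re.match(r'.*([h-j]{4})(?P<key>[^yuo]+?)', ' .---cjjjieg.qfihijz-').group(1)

This matches zero or more of any character; then exactly 4 of a character in [h-j] (captured); then one or more of any character except [yuo] (lazy) (captured as 'key').
Because the quantifier is non-greedy, it stops expanding at the earliest point where the rest of the pattern can succeed.
`re.match` only tries the pattern at the start of the string.
The match spans [0:20] → ' .---cjjjieg.qfihijz'.
Captured: group 1 = 'ihij', group 2 = 'z'.

'ihij'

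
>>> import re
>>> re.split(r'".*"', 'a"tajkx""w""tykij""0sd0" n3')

`split` removes every match and returns the 2 fragments in between.

['a', ' n3']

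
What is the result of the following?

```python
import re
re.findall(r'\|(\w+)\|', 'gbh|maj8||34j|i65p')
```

['maj8', '34j']

Matches: at [3:9] match '|maj8|', group 1 = 'maj8'; at [9:14] match '|34j|', group 1 = '34j'.
One capturing group, so `findall` returns just the captured substring from each match — 2 in all.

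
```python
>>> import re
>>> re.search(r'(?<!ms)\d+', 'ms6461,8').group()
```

'461'

Because the assertion is negative and zero-width, positions next to the forbidden text are skipped.
Unlike `match`, `search` isn't anchored — it looks for the pattern anywhere in the string.
The match spans [3:6] → '461'.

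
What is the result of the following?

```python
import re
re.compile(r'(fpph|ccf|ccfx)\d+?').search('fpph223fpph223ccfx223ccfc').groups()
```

('fpph',)

The match spans [0:5] → 'fpph2'.
Captured: group 1 = 'fpph'.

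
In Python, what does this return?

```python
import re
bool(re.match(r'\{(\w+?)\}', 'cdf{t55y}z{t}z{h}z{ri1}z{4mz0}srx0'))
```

False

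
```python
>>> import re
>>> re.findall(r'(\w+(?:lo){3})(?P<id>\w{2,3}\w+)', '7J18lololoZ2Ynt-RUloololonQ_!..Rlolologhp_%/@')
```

[('7J18lololo', 'Z2Ynt'), ('Rlololo', 'ghp_')]

2 groups means each result is a tuple of 2 captured strings — 2 here.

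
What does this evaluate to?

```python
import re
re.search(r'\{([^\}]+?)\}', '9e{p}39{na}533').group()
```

'{p}'

`re.search` scans for the first position where the pattern succeeds.
The match spans [2:5] → '{p}'.
Captured: group 1 = 'p'.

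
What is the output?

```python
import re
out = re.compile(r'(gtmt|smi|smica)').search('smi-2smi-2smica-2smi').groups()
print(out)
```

The match spans [0:3] → 'smi'.
Captured: group 1 = 'smi'.

('smi',)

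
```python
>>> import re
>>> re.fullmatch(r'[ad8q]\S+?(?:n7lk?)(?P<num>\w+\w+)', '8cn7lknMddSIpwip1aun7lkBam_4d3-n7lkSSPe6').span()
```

Pattern: one of [ad8q], then one or more of a non-whitespace character (lazy); then the literal 'n7l', then optionally the literal 'k' (non-capturing group); then one or more of a word character, then one or more of a word character (captured as 'num').
`re.fullmatch` is like wrapping the pattern in `^…$` (in single-line mode).
The match spans [0:40] → '8cn7lknMddSIpwip1aun7lkBam_4d3-n7lkSSPe6'.
Captured: group 1 = 'SSPe6'.

(0, 40)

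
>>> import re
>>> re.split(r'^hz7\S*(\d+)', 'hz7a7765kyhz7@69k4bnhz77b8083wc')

['', '3', 'wc']

Because the pattern has a capturing group, `split` also inserts each captured text between the pieces.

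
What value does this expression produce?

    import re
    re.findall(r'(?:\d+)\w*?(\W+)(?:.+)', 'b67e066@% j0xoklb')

['@% ']

`findall` collects group 1 from the one match (1 total).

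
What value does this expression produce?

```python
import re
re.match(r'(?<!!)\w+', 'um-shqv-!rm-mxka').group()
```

`re.match` only tries the pattern at the start of the string.
The match spans [0:2] → 'um'.

'um'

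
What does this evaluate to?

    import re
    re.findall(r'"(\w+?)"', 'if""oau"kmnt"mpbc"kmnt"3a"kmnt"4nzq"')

['oau', 'mpbc', '3a', '4nzq']

Scanning left to right: at [3:8] match '"oau"', group 1 = 'oau'; at [12:18] match '"mpbc"', group 1 = 'mpbc'; at [22:26] match '"3a"', group 1 = '3a'; at [30:36] match '"4nzq"', group 1 = '4nzq'.
`findall` collects group 1 from each match (4 total).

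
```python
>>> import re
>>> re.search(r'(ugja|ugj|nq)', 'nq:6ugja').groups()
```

('nq',)

The match spans [0:2] → 'nq'.
Captured: group 1 = 'nq'.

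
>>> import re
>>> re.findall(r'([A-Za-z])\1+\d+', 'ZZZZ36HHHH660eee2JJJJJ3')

['Z', 'H', 'e', 'J']

A backreference is literal: `\1` must see the identical characters the first group matched.
One capturing group, so `findall` returns just the captured substring from each match — 4 in all.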